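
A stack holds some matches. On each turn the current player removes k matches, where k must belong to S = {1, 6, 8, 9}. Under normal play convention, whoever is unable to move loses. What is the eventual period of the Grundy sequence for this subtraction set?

17

n :  0  1  2  3  4  5  6  7  8  9 10 11 12 13 14 15 16 17 18 19 20 21 22 23 24 25 26 27 28 29 30 31 32 33 34 35
G :  0  1  0  1  0  1  2  0  1  2  3  2  3  2  0  1  2  0  1  0  1  0  1  2  0  1  2  3  2  3  2  0  1  2  0  1
G(n+17) = G(n) holds for n = 0,…,8 (a full window of length max(S) = 9), so the sequence is purely periodic with period 17.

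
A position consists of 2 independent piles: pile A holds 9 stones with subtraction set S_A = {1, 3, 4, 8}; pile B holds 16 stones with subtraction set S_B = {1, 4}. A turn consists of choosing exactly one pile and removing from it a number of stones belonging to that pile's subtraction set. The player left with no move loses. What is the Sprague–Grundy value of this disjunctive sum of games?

1

Pile A, S = {1, 3, 4, 8}:
n : 0 1 2 3 4 5 6 7 8 9
G : 0 1 0 1 2 3 2 0 1 0
G_A(9) = 0.
Pile B, S = {1, 4}:
n :  0  1  2  3  4  5  6  7  8  9 10 11 12 13 14 15 16
G :  0  1  0  1  2  0  1  0  1  2  0  1  0  1  2  0  1
G_B(16) = 1.
Combined Grundy value = 0 ⊕ 1 = 1.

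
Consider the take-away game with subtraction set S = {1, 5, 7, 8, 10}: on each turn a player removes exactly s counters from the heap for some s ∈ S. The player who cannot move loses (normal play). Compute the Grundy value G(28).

3

n :  0  1  2  3  4  5  6  7  8  9 10 11 12 13 14 15 16 17 18 19 20 21 22 23 24 25 26 27 28
G :  0  1  0  1  0  1  0  1  2  3  2  3  2  3  2  0  1  0  1  0  1  0  1  2  3  2  3  2  3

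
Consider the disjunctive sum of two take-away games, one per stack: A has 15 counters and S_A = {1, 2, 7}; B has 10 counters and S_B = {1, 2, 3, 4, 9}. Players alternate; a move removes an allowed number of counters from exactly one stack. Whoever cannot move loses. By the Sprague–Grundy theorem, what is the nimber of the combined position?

Stack A, S = {1, 2, 7}:
G(0) = 0
G(1) = mex{0} = 1
G(2) = mex{1,0} = 2
G(3) = mex{2,1} = 0
G(4) = mex{0,2} = 1
G(5) = mex{1,0} = 2
G(6) = mex{2,1} = 0
G(7) = mex{0,2,0} = 1
G(8) = mex{1,0,1} = 2
G(9) = mex{2,1,2} = 0
G(10) = mex{0,2,0} = 1
G(11) = mex{1,0,1} = 2
G(12) = mex{2,1,2} = 0
G(13) = mex{0,2,0} = 1
G(14) = mex{1,0,1} = 2
G(15) = mex{2,1,2} = 0
G_A(15) = 0.
Stack B, S = {1, 2, 3, 4, 9}:
n :  0  1  2  3  4  5  6  7  8  9 10
G :  0  1  2  3  4  0  1  2  3  4  0
G_B(10) = 0.
Combined Grundy value = 0 ⊕ 0 = 0.

0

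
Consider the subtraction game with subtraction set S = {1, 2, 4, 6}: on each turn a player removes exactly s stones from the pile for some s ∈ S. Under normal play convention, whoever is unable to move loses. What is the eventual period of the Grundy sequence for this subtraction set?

8

G(0) = 0
G(1) = mex{0} = 1
G(2) = mex{1,0} = 2
G(3) = mex{2,1} = 0
G(4) = mex{0,2,0} = 1
G(5) = mex{1,0,1} = 2
G(6) = mex{2,1,2,0} = 3
G(7) = mex{3,2,0,1} = 4
G(8) = mex{4,3,1,2} = 0
G(9) = mex{0,4,2,0} = 1
G(10) = mex{1,0,3,1} = 2
G(11) = mex{2,1,4,2} = 0
G(12) = mex{0,2,0,3} = 1
G(13) = mex{1,0,1,4} = 2
G(14) = mex{2,1,2,0} = 3
G(15) = mex{3,2,0,1} = 4
G(16) = mex{4,3,1,2} = 0
G(17) = mex{0,4,2,0} = 1
G(n+8) = G(n) holds for n = 0,…,5 (a full window of length max(S) = 6), so the sequence is purely periodic with period 8.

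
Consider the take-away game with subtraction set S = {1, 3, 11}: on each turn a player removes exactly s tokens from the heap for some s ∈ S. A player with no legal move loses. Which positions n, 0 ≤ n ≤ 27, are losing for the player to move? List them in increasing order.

0, 2, 4, 6, 8, 10, 12, 14, 16, 18, 20, 22, 24, 26

G(0) = 0
G(1) = mex{0} = 1
G(2) = mex{1} = 0
G(3) = mex{0,0} = 1
G(4) = mex{1,1} = 0
G(5) = mex{0,0} = 1
G(6) = mex{1,1} = 0
G(7) = mex{0,0} = 1
G(8) = mex{1,1} = 0
G(9) = mex{0,0} = 1
G(10) = mex{1,1} = 0
G(11) = mex{0,0,0} = 1
G(12) = mex{1,1,1} = 0
G(13) = mex{0,0,0} = 1
G(14) = mex{1,1,1} = 0
G(15) = mex{0,0,0} = 1
G(16) = mex{1,1,1} = 0
G(17) = mex{0,0,0} = 1
G(18) = mex{1,1,1} = 0
G(19) = mex{0,0,0} = 1
G(20) = mex{1,1,1} = 0
G(21) = mex{0,0,0} = 1
G(22) = mex{1,1,1} = 0
G(23) = mex{0,0,0} = 1
G(24) = mex{1,1,1} = 0
G(25) = mex{0,0,0} = 1
G(26) = mex{1,1,1} = 0
G(27) = mex{0,0,0} = 1
P-positions are exactly the n with G(n) = 0.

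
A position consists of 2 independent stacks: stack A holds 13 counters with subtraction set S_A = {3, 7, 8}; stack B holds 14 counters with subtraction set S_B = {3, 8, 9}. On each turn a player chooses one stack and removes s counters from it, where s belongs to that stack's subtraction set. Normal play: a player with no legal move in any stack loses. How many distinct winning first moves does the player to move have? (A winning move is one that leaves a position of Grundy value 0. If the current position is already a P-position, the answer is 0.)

Stack A, S = {3, 7, 8}:
G(0) = 0
G(1) = mex{} = 0
G(2) = mex{} = 0
G(3) = mex{0} = 1
G(4) = mex{0} = 1
G(5) = mex{0} = 1
G(6) = mex{1} = 0
G(7) = mex{1,0} = 2
G(8) = mex{1,0,0} = 2
G(9) = mex{0,0,0} = 1
G(10) = mex{2,1,0} = 3
G(11) = mex{2,1,1} = 0
G(12) = mex{1,1,1} = 0
G(13) = mex{3,0,1} = 2
G_A(13) = 2.
Stack B, S = {3, 8, 9}:
n :  0  1  2  3  4  5  6  7  8  9 10 11 12 13 14
G :  0  0  0  1  1  1  0  0  2  1  1  3  0  0  2
G_B(14) = 2.
Combined Grundy value = 2 ⊕ 2 = 0.
A winning move leaves total XOR = 0, i.e. changes one component's Grundy value g to g ⊕ X where X is the current total.
Stack A: target g' = 2⊕0 = 2, but every legal move changes the Grundy value (mex property), so 0 moves.
Stack B: target g' = 2⊕0 = 2, but every legal move changes the Grundy value (mex property), so 0 moves.

0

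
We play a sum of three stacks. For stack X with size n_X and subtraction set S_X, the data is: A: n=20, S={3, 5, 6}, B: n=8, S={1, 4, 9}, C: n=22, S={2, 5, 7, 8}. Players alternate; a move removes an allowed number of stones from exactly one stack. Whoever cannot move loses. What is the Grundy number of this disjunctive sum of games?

3

Stack A, S = {3, 5, 6}:
G(0) = 0
G(1) = mex{} = 0
G(2) = mex{} = 0
G(3) = mex{0} = 1
G(4) = mex{0} = 1
G(5) = mex{0,0} = 1
G(6) = mex{1,0,0} = 2
G(7) = mex{1,0,0} = 2
G(8) = mex{1,1,0} = 2
G(9) = mex{2,1,1} = 0
G(10) = mex{2,1,1} = 0
G(11) = mex{2,2,1} = 0
G(12) = mex{0,2,2} = 1
G(13) = mex{0,2,2} = 1
G(14) = mex{0,0,2} = 1
G(15) = mex{1,0,0} = 2
G(16) = mex{1,0,0} = 2
G(17) = mex{1,1,0} = 2
G(18) = mex{2,1,1} = 0
G(19) = mex{2,1,1} = 0
G(20) = mex{2,2,1} = 0
G_A(20) = 0.
Stack B, S = {1, 4, 9}:
G(0) = 0
G(1) = mex{0} = 1
G(2) = mex{1} = 0
G(3) = mex{0} = 1
G(4) = mex{1,0} = 2
G(5) = mex{2,1} = 0
G(6) = mex{0,0} = 1
G(7) = mex{1,1} = 0
G(8) = mex{0,2} = 1
G_B(8) = 1.
Stack C, S = {2, 5, 7, 8}:
G(0) = 0
G(1) = mex{} = 0
G(2) = mex{0} = 1
G(3) = mex{0} = 1
G(4) = mex{1} = 0
G(5) = mex{1,0} = 2
G(6) = mex{0,0} = 1
G(7) = mex{2,1,0} = 3
G(8) = mex{1,1,0,0} = 2
G(9) = mex{3,0,1,0} = 2
G(10) = mex{2,2,1,1} = 0
G(11) = mex{2,1,0,1} = 3
G(12) = mex{0,3,2,0} = 1
G(13) = mex{3,2,1,2} = 0
G(14) = mex{1,2,3,1} = 0
G(15) = mex{0,0,2,3} = 1
G(16) = mex{0,3,2,2} = 1
G(17) = mex{1,1,0,2} = 3
G(18) = mex{1,0,3,0} = 2
G(19) = mex{3,0,1,3} = 2
G(20) = mex{2,1,0,1} = 3
G(21) = mex{2,1,0,0} = 3
G(22) = mex{3,3,1,0} = 2
G_C(22) = 2.
Combined Grundy value = 0 ⊕ 1 ⊕ 2 = 3.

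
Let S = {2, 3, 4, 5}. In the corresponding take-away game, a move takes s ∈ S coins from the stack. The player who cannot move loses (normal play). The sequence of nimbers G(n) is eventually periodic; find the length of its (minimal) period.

7

n :  0  1  2  3  4  5  6  7  8  9 10 11 12 13 14 15
G :  0  0  1  1  2  2  3  0  0  1  1  2  2  3  0  0
G(n+7) = G(n) holds for n = 0,…,4 (a full window of length max(S) = 5), so the sequence is purely periodic with period 7.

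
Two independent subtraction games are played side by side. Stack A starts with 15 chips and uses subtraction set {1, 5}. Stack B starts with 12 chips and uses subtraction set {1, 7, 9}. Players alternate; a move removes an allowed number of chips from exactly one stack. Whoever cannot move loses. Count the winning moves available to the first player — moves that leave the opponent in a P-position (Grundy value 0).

Stack A, S = {1, 5}:
n :  0  1  2  3  4  5  6  7  8  9 10 11 12 13 14 15
G :  0  1  0  1  0  1  0  1  0  1  0  1  0  1  0  1
G_A(15) = 1.
Stack B, S = {1, 7, 9}:
n :  0  1  2  3  4  5  6  7  8  9 10 11 12
G :  0  1  0  1  0  1  0  1  0  1  0  1  0
G_B(12) = 0.
Combined Grundy value = 1 ⊕ 0 = 1.
A winning move leaves total XOR = 0, i.e. changes one component's Grundy value g to g ⊕ X where X is the current total.
Stack A: need g' = 1⊕1 = 0. Options: 15−1→G=0, 15−5→G=0. Hits: 2.
Stack B: need g' = 0⊕1 = 1. Options: 12−1→G=1, 12−7→G=1, 12−9→G=1. Hits: 3.

5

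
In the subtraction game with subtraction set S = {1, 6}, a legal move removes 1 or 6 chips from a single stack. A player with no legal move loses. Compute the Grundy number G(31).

G(0) = 0
G(1) = mex{0} = 1
G(2) = mex{1} = 0
G(3) = mex{0} = 1
G(4) = mex{1} = 0
G(5) = mex{0} = 1
G(6) = mex{1,0} = 2
G(7) = mex{2,1} = 0
G(8) = mex{0,0} = 1
G(9) = mex{1,1} = 0
G(10) = mex{0,0} = 1
G(11) = mex{1,1} = 0
G(12) = mex{0,2} = 1
G(13) = mex{1,0} = 2
G(14) = mex{2,1} = 0
G(15) = mex{0,0} = 1
G(16) = mex{1,1} = 0
G(17) = mex{0,0} = 1
G(18) = mex{1,1} = 0
G(19) = mex{0,2} = 1
G(20) = mex{1,0} = 2
G(21) = mex{2,1} = 0
G(22) = mex{0,0} = 1
G(23) = mex{1,1} = 0
G(24) = mex{0,0} = 1
G(25) = mex{1,1} = 0
G(26) = mex{0,2} = 1
G(27) = mex{1,0} = 2
G(28) = mex{2,1} = 0
G(29) = mex{0,0} = 1
G(30) = mex{1,1} = 0
G(31) = mex{0,0} = 1

1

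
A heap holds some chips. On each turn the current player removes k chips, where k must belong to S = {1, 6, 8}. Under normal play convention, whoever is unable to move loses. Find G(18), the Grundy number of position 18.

n :  0  1  2  3  4  5  6  7  8  9 10 11 12 13 14 15 16 17 18
G :  0  1  0  1  0  1  2  0  1  0  1  0  1  2  0  1  0  1  0

0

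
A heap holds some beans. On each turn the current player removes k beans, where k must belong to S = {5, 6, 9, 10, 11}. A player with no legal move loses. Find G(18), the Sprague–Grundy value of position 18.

0

n :  0  1  2  3  4  5  6  7  8  9 10 11 12 13 14 15 16 17 18
G :  0  0  0  0  0  1  1  1  1  1  2  2  2  2  2  3  0  0  0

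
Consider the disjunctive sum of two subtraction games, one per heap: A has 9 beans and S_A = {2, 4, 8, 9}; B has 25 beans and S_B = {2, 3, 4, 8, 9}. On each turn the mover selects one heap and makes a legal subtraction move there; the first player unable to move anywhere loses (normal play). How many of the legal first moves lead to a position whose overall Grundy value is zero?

Heap A, S = {2, 4, 8, 9}:
n : 0 1 2 3 4 5 6 7 8 9
G : 0 0 1 1 2 2 0 0 1 1
G_A(9) = 1.
Heap B, S = {2, 3, 4, 8, 9}:
G(0) = 0
G(1) = mex{} = 0
G(2) = mex{0} = 1
G(3) = mex{0,0} = 1
G(4) = mex{1,0,0} = 2
G(5) = mex{1,1,0} = 2
G(6) = mex{2,1,1} = 0
G(7) = mex{2,2,1} = 0
G(8) = mex{0,2,2,0} = 1
G(9) = mex{0,0,2,0,0} = 1
G(10) = mex{1,0,0,1,0} = 2
G(11) = mex{1,1,0,1,1} = 2
G(12) = mex{2,1,1,2,1} = 0
G(13) = mex{2,2,1,2,2} = 0
G(14) = mex{0,2,2,0,2} = 1
G(15) = mex{0,0,2,0,0} = 1
G(16) = mex{1,0,0,1,0} = 2
G(17) = mex{1,1,0,1,1} = 2
G(18) = mex{2,1,1,2,1} = 0
G(19) = mex{2,2,1,2,2} = 0
G(20) = mex{0,2,2,0,2} = 1
G(21) = mex{0,0,2,0,0} = 1
G(22) = mex{1,0,0,1,0} = 2
G(23) = mex{1,1,0,1,1} = 2
G(24) = mex{2,1,1,2,1} = 0
G(25) = mex{2,2,1,2,2} = 0
G_B(25) = 0.
Combined Grundy value = 1 ⊕ 0 = 1.
A winning move leaves total XOR = 0, i.e. changes one component's Grundy value g to g ⊕ X where X is the current total.
Heap A: need g' = 1⊕1 = 0. Options: 9−2→G=0, 9−4→G=2, 9−8→G=0, 9−9→G=0. Hits: 3.
Heap B: need g' = 0⊕1 = 1. Options: 25−2→G=2, 25−3→G=2, 25−4→G=1, 25−8→G=2, 25−9→G=2. Hits: 1.

4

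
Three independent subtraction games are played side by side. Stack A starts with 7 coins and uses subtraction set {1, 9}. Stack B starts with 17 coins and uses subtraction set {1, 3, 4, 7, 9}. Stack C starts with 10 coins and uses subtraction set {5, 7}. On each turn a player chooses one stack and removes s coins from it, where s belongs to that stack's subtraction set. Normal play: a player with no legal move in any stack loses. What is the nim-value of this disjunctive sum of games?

2

Stack A, S = {1, 9}:
G(0) = 0
G(1) = mex{0} = 1
G(2) = mex{1} = 0
G(3) = mex{0} = 1
G(4) = mex{1} = 0
G(5) = mex{0} = 1
G(6) = mex{1} = 0
G(7) = mex{0} = 1
G_A(7) = 1.
Stack B, S = {1, 3, 4, 7, 9}:
n :  0  1  2  3  4  5  6  7  8  9 10 11 12 13 14 15 16 17
G :  0  1  0  1  2  3  2  3  0  1  0  1  2  3  2  3  0  1
G_B(17) = 1.
Stack C, S = {5, 7}:
n :  0  1  2  3  4  5  6  7  8  9 10
G :  0  0  0  0  0  1  1  1  1  1  2
G_C(10) = 2.
Combined Grundy value = 1 ⊕ 1 ⊕ 2 = 2.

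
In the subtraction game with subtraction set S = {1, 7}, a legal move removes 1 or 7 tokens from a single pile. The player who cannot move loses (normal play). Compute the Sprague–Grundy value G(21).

1

n :  0  1  2  3  4  5  6  7  8  9 10 11 12 13 14 15 16 17 18 19 20 21
G :  0  1  0  1  0  1  0  1  0  1  0  1  0  1  0  1  0  1  0  1  0  1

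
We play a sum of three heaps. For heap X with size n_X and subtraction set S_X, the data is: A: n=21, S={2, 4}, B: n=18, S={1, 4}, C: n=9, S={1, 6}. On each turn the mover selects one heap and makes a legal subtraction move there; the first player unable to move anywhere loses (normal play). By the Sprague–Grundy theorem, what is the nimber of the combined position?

Heap A, S = {2, 4}:
G(0) = 0
G(1) = mex{} = 0
G(2) = mex{0} = 1
G(3) = mex{0} = 1
G(4) = mex{1,0} = 2
G(5) = mex{1,0} = 2
G(6) = mex{2,1} = 0
G(7) = mex{2,1} = 0
G(8) = mex{0,2} = 1
G(9) = mex{0,2} = 1
G(10) = mex{1,0} = 2
G(11) = mex{1,0} = 2
G(12) = mex{2,1} = 0
G(13) = mex{2,1} = 0
G(14) = mex{0,2} = 1
G(15) = mex{0,2} = 1
G(16) = mex{1,0} = 2
G(17) = mex{1,0} = 2
G(18) = mex{2,1} = 0
G(19) = mex{2,1} = 0
G(20) = mex{0,2} = 1
G(21) = mex{0,2} = 1
G_A(21) = 1.
Heap B, S = {1, 4}:
n :  0  1  2  3  4  5  6  7  8  9 10 11 12 13 14 15 16 17 18
G :  0  1  0  1  2  0  1  0  1  2  0  1  0  1  2  0  1  0  1
G_B(18) = 1.
Heap C, S = {1, 6}:
G(0) = 0
G(1) = mex{0} = 1
G(2) = mex{1} = 0
G(3) = mex{0} = 1
G(4) = mex{1} = 0
G(5) = mex{0} = 1
G(6) = mex{1,0} = 2
G(7) = mex{2,1} = 0
G(8) = mex{0,0} = 1
G(9) = mex{1,1} = 0
G_C(9) = 0.
Combined Grundy value = 1 ⊕ 1 ⊕ 0 = 0.

0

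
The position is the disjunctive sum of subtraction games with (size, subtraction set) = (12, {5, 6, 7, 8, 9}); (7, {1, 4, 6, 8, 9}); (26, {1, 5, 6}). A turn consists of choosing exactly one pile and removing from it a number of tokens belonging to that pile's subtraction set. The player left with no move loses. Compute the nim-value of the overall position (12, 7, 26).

Pile A, S = {5, 6, 7, 8, 9}:
G(0) = 0
G(1) = mex{} = 0
G(2) = mex{} = 0
G(3) = mex{} = 0
G(4) = mex{} = 0
G(5) = mex{0} = 1
G(6) = mex{0,0} = 1
G(7) = mex{0,0,0} = 1
G(8) = mex{0,0,0,0} = 1
G(9) = mex{0,0,0,0,0} = 1
G(10) = mex{1,0,0,0,0} = 2
G(11) = mex{1,1,0,0,0} = 2
G(12) = mex{1,1,1,0,0} = 2
G_A(12) = 2.
Pile B, S = {1, 4, 6, 8, 9}:
G(0) = 0
G(1) = mex{0} = 1
G(2) = mex{1} = 0
G(3) = mex{0} = 1
G(4) = mex{1,0} = 2
G(5) = mex{2,1} = 0
G(6) = mex{0,0,0} = 1
G(7) = mex{1,1,1} = 0
G_B(7) = 0.
Pile C, S = {1, 5, 6}:
n :  0  1  2  3  4  5  6  7  8  9 10 11 12 13 14 15 16 17 18 19 20 21 22 23 24 25 26
G :  0  1  0  1  0  1  2  3  2  3  2  0  1  0  1  0  1  2  3  2  3  2  0  1  0  1  0
G_C(26) = 0.
Combined Grundy value = 2 ⊕ 0 ⊕ 0 = 2.

2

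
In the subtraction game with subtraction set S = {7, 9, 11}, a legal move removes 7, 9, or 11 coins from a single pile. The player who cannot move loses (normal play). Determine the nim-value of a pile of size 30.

1

n :  0  1  2  3  4  5  6  7  8  9 10 11 12 13 14 15 16 17 18 19 20 21 22 23 24 25 26 27 28 29 30
G :  0  0  0  0  0  0  0  1  1  1  1  1  1  1  2  2  2  2  0  0  0  0  0  0  0  1  1  1  1  1  1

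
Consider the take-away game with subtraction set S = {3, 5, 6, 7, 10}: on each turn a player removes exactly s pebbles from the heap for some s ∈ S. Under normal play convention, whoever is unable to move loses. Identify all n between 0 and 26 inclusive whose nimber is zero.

0, 1, 2, 13, 14, 15, 26

n :  0  1  2  3  4  5  6  7  8  9 10 11 12 13 14 15 16 17 18 19 20 21 22 23 24 25 26
G :  0  0  0  1  1  1  2  2  2  3  3  3  4  0  0  0  1  1  1  2  2  2  3  3  3  4  0
P-positions are exactly the n with G(n) = 0.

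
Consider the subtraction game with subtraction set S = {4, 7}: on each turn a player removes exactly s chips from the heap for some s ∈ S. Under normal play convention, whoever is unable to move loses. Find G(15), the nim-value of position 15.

1

G(0) = 0
G(1) = mex{} = 0
G(2) = mex{} = 0
G(3) = mex{} = 0
G(4) = mex{0} = 1
G(5) = mex{0} = 1
G(6) = mex{0} = 1
G(7) = mex{0,0} = 1
G(8) = mex{1,0} = 2
G(9) = mex{1,0} = 2
G(10) = mex{1,0} = 2
G(11) = mex{1,1} = 0
G(12) = mex{2,1} = 0
G(13) = mex{2,1} = 0
G(14) = mex{2,1} = 0
G(15) = mex{0,2} = 1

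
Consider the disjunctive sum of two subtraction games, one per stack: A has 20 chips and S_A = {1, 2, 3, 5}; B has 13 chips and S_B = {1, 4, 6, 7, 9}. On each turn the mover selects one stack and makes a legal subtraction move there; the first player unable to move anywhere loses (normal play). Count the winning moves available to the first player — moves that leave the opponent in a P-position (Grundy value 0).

0

Stack A, S = {1, 2, 3, 5}:
G(0) = 0
G(1) = mex{0} = 1
G(2) = mex{1,0} = 2
G(3) = mex{2,1,0} = 3
G(4) = mex{3,2,1} = 0
G(5) = mex{0,3,2,0} = 1
G(6) = mex{1,0,3,1} = 2
G(7) = mex{2,1,0,2} = 3
G(8) = mex{3,2,1,3} = 0
G(9) = mex{0,3,2,0} = 1
G(10) = mex{1,0,3,1} = 2
G(11) = mex{2,1,0,2} = 3
G(12) = mex{3,2,1,3} = 0
G(13) = mex{0,3,2,0} = 1
G(14) = mex{1,0,3,1} = 2
G(15) = mex{2,1,0,2} = 3
G(16) = mex{3,2,1,3} = 0
G(17) = mex{0,3,2,0} = 1
G(18) = mex{1,0,3,1} = 2
G(19) = mex{2,1,0,2} = 3
G(20) = mex{3,2,1,3} = 0
G_A(20) = 0.
Stack B, S = {1, 4, 6, 7, 9}:
G(0) = 0
G(1) = mex{0} = 1
G(2) = mex{1} = 0
G(3) = mex{0} = 1
G(4) = mex{1,0} = 2
G(5) = mex{2,1} = 0
G(6) = mex{0,0,0} = 1
G(7) = mex{1,1,1,0} = 2
G(8) = mex{2,2,0,1} = 3
G(9) = mex{3,0,1,0,0} = 2
G(10) = mex{2,1,2,1,1} = 0
G(11) = mex{0,2,0,2,0} = 1
G(12) = mex{1,3,1,0,1} = 2
G(13) = mex{2,2,2,1,2} = 0
G_B(13) = 0.
Combined Grundy value = 0 ⊕ 0 = 0.
A winning move leaves total XOR = 0, i.e. changes one component's Grundy value g to g ⊕ X where X is the current total.
Stack A: target g' = 0⊕0 = 0, but every legal move changes the Grundy value (mex property), so 0 moves.
Stack B: target g' = 0⊕0 = 0, but every legal move changes the Grundy value (mex property), so 0 moves.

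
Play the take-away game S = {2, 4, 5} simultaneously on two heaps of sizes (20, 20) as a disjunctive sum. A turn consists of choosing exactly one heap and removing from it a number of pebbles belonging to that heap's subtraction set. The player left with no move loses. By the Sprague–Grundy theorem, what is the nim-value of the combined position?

0

All heaps use S = {2, 4, 5}:
G(0) = 0
G(1) = mex{} = 0
G(2) = mex{0} = 1
G(3) = mex{0} = 1
G(4) = mex{1,0} = 2
G(5) = mex{1,0,0} = 2
G(6) = mex{2,1,0} = 3
G(7) = mex{2,1,1} = 0
G(8) = mex{3,2,1} = 0
G(9) = mex{0,2,2} = 1
G(10) = mex{0,3,2} = 1
G(11) = mex{1,0,3} = 2
G(12) = mex{1,0,0} = 2
G(13) = mex{2,1,0} = 3
G(14) = mex{2,1,1} = 0
G(15) = mex{3,2,1} = 0
G(16) = mex{0,2,2} = 1
G(17) = mex{0,3,2} = 1
G(18) = mex{1,0,3} = 2
G(19) = mex{1,0,0} = 2
G(20) = mex{2,1,0} = 3
Heap A: G(20) = 3.
Heap B: G(20) = 3.
Combined Grundy value = 3 ⊕ 3 = 0.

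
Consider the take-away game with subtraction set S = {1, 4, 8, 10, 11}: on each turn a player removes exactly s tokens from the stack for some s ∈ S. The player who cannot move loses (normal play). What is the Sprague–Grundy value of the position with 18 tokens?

n :  0  1  2  3  4  5  6  7  8  9 10 11 12 13 14 15 16 17 18
G :  0  1  0  1  2  0  1  0  1  2  3  2  3  4  0  1  2  3  2

2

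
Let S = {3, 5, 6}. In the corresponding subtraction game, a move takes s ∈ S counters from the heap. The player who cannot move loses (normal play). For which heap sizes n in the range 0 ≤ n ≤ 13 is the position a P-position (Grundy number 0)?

n :  0  1  2  3  4  5  6  7  8  9 10 11 12 13
G :  0  0  0  1  1  1  2  2  2  0  0  0  1  1
P-positions are exactly the n with G(n) = 0.

0, 1, 2, 9, 10, 11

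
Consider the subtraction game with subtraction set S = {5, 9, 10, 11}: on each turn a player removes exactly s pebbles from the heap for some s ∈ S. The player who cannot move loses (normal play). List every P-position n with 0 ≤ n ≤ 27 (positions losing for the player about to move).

n :  0  1  2  3  4  5  6  7  8  9 10 11 12 13 14 15 16 17 18 19 20 21 22 23 24 25 26 27
G :  0  0  0  0  0  1  1  1  1  1  2  2  2  2  2  3  0  0  0  0  0  1  1  1  1  1  2  2
P-positions are exactly the n with G(n) = 0.

0, 1, 2, 3, 4, 16, 17, 18, 19, 20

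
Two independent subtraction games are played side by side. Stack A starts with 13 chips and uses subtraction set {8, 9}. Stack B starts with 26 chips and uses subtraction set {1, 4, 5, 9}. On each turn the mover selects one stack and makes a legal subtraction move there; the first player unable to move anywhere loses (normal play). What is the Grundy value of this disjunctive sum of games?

Stack A, S = {8, 9}:
G(0) = 0
G(1) = mex{} = 0
G(2) = mex{} = 0
G(3) = mex{} = 0
G(4) = mex{} = 0
G(5) = mex{} = 0
G(6) = mex{} = 0
G(7) = mex{} = 0
G(8) = mex{0} = 1
G(9) = mex{0,0} = 1
G(10) = mex{0,0} = 1
G(11) = mex{0,0} = 1
G(12) = mex{0,0} = 1
G(13) = mex{0,0} = 1
G_A(13) = 1.
Stack B, S = {1, 4, 5, 9}:
n :  0  1  2  3  4  5  6  7  8  9 10 11 12 13 14 15 16 17 18 19 20 21 22 23 24 25 26
G :  0  1  0  1  2  3  2  3  0  1  0  1  2  3  2  3  0  1  0  1  2  3  2  3  0  1  0
G_B(26) = 0.
Combined Grundy value = 1 ⊕ 0 = 1.

1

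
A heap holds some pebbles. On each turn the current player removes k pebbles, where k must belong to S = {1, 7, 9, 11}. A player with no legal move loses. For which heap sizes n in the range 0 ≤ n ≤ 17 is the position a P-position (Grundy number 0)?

0, 2, 4, 6, 8, 10, 12, 14, 16

G(0) = 0
G(1) = mex{0} = 1
G(2) = mex{1} = 0
G(3) = mex{0} = 1
G(4) = mex{1} = 0
G(5) = mex{0} = 1
G(6) = mex{1} = 0
G(7) = mex{0,0} = 1
G(8) = mex{1,1} = 0
G(9) = mex{0,0,0} = 1
G(10) = mex{1,1,1} = 0
G(11) = mex{0,0,0,0} = 1
G(12) = mex{1,1,1,1} = 0
G(13) = mex{0,0,0,0} = 1
G(14) = mex{1,1,1,1} = 0
G(15) = mex{0,0,0,0} = 1
G(16) = mex{1,1,1,1} = 0
G(17) = mex{0,0,0,0} = 1
P-positions are exactly the n with G(n) = 0.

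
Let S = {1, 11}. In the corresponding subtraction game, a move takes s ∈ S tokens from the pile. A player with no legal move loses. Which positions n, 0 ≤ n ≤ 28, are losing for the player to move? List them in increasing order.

0, 2, 4, 6, 8, 10, 12, 14, 16, 18, 20, 22, 24, 26, 28

n :  0  1  2  3  4  5  6  7  8  9 10 11 12 13 14 15 16 17 18 19 20 21 22 23 24 25 26 27 28
G :  0  1  0  1  0  1  0  1  0  1  0  1  0  1  0  1  0  1  0  1  0  1  0  1  0  1  0  1  0
P-positions are exactly the n with G(n) = 0.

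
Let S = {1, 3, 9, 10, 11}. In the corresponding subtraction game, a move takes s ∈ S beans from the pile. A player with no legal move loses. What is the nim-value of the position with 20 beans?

0

G(0) = 0
G(1) = mex{0} = 1
G(2) = mex{1} = 0
G(3) = mex{0,0} = 1
G(4) = mex{1,1} = 0
G(5) = mex{0,0} = 1
G(6) = mex{1,1} = 0
G(7) = mex{0,0} = 1
G(8) = mex{1,1} = 0
G(9) = mex{0,0,0} = 1
G(10) = mex{1,1,1,0} = 2
G(11) = mex{2,0,0,1,0} = 3
G(12) = mex{3,1,1,0,1} = 2
G(13) = mex{2,2,0,1,0} = 3
G(14) = mex{3,3,1,0,1} = 2
G(15) = mex{2,2,0,1,0} = 3
G(16) = mex{3,3,1,0,1} = 2
G(17) = mex{2,2,0,1,0} = 3
G(18) = mex{3,3,1,0,1} = 2
G(19) = mex{2,2,2,1,0} = 3
G(20) = mex{3,3,3,2,1} = 0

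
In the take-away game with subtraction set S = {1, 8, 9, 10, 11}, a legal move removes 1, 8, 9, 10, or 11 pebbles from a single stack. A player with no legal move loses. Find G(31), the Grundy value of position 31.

n :  0  1  2  3  4  5  6  7  8  9 10 11 12 13 14 15 16 17 18 19 20 21 22 23 24 25 26 27 28 29 30 31
G :  0  1  0  1  0  1  0  1  2  3  2  3  2  3  2  3  4  5  0  1  0  1  0  1  0  1  2  3  2  3  2  3

3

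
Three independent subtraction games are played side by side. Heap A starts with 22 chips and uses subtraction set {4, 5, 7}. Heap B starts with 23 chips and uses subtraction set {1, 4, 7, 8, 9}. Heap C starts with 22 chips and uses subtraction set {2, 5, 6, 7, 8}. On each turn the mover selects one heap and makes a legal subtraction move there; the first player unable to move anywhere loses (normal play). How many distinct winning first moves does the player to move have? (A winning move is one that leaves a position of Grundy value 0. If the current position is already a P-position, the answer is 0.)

Heap A, S = {4, 5, 7}:
n :  0  1  2  3  4  5  6  7  8  9 10 11 12 13 14 15 16 17 18 19 20 21 22
G :  0  0  0  0  1  1  1  1  2  2  2  0  0  0  0  1  1  1  1  2  2  2  0
G_A(22) = 0.
Heap B, S = {1, 4, 7, 8, 9}:
n :  0  1  2  3  4  5  6  7  8  9 10 11 12 13 14 15 16 17 18 19 20 21 22 23
G :  0  1  0  1  2  0  1  2  3  2  3  4  5  3  4  0  1  0  1  2  0  1  2  3
G_B(23) = 3.
Heap C, S = {2, 5, 6, 7, 8}:
n :  0  1  2  3  4  5  6  7  8  9 10 11 12 13 14 15 16 17 18 19 20 21 22
G :  0  0  1  1  0  2  1  3  2  2  3  3  4  0  0  1  1  0  2  1  3  2  2
G_C(22) = 2.
Combined Grundy value = 0 ⊕ 3 ⊕ 2 = 1.
A winning move leaves total XOR = 0, i.e. changes one component's Grundy value g to g ⊕ X where X is the current total.
Heap A: need g' = 0⊕1 = 1. Options: 22−4→G=1, 22−5→G=1, 22−7→G=1. Hits: 3.
Heap B: need g' = 3⊕1 = 2. Options: 23−1→G=2, 23−4→G=2, 23−7→G=1, 23−8→G=0, 23−9→G=4. Hits: 2.
Heap C: need g' = 2⊕1 = 3. Options: 22−2→G=3, 22−5→G=0, 22−6→G=1, 22−7→G=1, 22−8→G=0. Hits: 1.

6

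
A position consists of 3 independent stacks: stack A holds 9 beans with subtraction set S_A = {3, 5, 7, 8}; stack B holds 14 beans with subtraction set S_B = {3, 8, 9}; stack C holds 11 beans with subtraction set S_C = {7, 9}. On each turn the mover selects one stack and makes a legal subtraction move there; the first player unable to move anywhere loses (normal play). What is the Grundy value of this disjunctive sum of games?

0

Stack A, S = {3, 5, 7, 8}:
G(0) = 0
G(1) = mex{} = 0
G(2) = mex{} = 0
G(3) = mex{0} = 1
G(4) = mex{0} = 1
G(5) = mex{0,0} = 1
G(6) = mex{1,0} = 2
G(7) = mex{1,0,0} = 2
G(8) = mex{1,1,0,0} = 2
G(9) = mex{2,1,0,0} = 3
G_A(9) = 3.
Stack B, S = {3, 8, 9}:
G(0) = 0
G(1) = mex{} = 0
G(2) = mex{} = 0
G(3) = mex{0} = 1
G(4) = mex{0} = 1
G(5) = mex{0} = 1
G(6) = mex{1} = 0
G(7) = mex{1} = 0
G(8) = mex{1,0} = 2
G(9) = mex{0,0,0} = 1
G(10) = mex{0,0,0} = 1
G(11) = mex{2,1,0} = 3
G(12) = mex{1,1,1} = 0
G(13) = mex{1,1,1} = 0
G(14) = mex{3,0,1} = 2
G_B(14) = 2.
Stack C, S = {7, 9}:
n :  0  1  2  3  4  5  6  7  8  9 10 11
G :  0  0  0  0  0  0  0  1  1  1  1  1
G_C(11) = 1.
Combined Grundy value = 3 ⊕ 2 ⊕ 1 = 0.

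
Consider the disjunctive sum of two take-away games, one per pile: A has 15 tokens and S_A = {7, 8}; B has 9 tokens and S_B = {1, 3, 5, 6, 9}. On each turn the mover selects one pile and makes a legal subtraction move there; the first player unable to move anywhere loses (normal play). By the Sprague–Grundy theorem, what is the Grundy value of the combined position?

3

Pile A, S = {7, 8}:
n :  0  1  2  3  4  5  6  7  8  9 10 11 12 13 14 15
G :  0  0  0  0  0  0  0  1  1  1  1  1  1  1  2  0
G_A(15) = 0.
Pile B, S = {1, 3, 5, 6, 9}:
G(0) = 0
G(1) = mex{0} = 1
G(2) = mex{1} = 0
G(3) = mex{0,0} = 1
G(4) = mex{1,1} = 0
G(5) = mex{0,0,0} = 1
G(6) = mex{1,1,1,0} = 2
G(7) = mex{2,0,0,1} = 3
G(8) = mex{3,1,1,0} = 2
G(9) = mex{2,2,0,1,0} = 3
G_B(9) = 3.
Combined Grundy value = 0 ⊕ 3 = 3.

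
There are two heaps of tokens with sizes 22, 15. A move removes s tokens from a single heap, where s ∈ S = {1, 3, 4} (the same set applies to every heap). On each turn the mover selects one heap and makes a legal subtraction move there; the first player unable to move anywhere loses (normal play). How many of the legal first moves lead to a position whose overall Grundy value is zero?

All heaps use S = {1, 3, 4}:
G(0) = 0
G(1) = mex{0} = 1
G(2) = mex{1} = 0
G(3) = mex{0,0} = 1
G(4) = mex{1,1,0} = 2
G(5) = mex{2,0,1} = 3
G(6) = mex{3,1,0} = 2
G(7) = mex{2,2,1} = 0
G(8) = mex{0,3,2} = 1
G(9) = mex{1,2,3} = 0
G(10) = mex{0,0,2} = 1
G(11) = mex{1,1,0} = 2
G(12) = mex{2,0,1} = 3
G(13) = mex{3,1,0} = 2
G(14) = mex{2,2,1} = 0
G(15) = mex{0,3,2} = 1
G(16) = mex{1,2,3} = 0
G(17) = mex{0,0,2} = 1
G(18) = mex{1,1,0} = 2
G(19) = mex{2,0,1} = 3
G(20) = mex{3,1,0} = 2
G(21) = mex{2,2,1} = 0
G(22) = mex{0,3,2} = 1
Heap A: G(22) = 1.
Heap B: G(15) = 1.
Combined Grundy value = 1 ⊕ 1 = 0.
A winning move leaves total XOR = 0, i.e. changes one component's Grundy value g to g ⊕ X where X is the current total.
Heap A: target g' = 1⊕0 = 1, but every legal move changes the Grundy value (mex property), so 0 moves.
Heap B: target g' = 1⊕0 = 1, but every legal move changes the Grundy value (mex property), so 0 moves.

0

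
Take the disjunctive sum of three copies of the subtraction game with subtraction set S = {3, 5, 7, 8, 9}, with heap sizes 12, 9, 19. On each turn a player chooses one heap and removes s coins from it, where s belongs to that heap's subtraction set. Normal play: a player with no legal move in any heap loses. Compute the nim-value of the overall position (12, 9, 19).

All heaps use S = {3, 5, 7, 8, 9}:
n :  0  1  2  3  4  5  6  7  8  9 10 11 12 13 14 15 16 17 18 19
G :  0  0  0  1  1  1  2  2  2  3  3  3  0  0  0  1  1  1  2  2
Heap A: G(12) = 0.
Heap B: G(9) = 3.
Heap C: G(19) = 2.
Combined Grundy value = 0 ⊕ 3 ⊕ 2 = 1.

1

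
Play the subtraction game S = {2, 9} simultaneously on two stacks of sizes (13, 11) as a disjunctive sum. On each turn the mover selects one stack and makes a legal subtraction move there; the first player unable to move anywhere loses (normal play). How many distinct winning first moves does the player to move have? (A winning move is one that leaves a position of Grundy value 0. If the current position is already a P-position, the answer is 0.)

3

All stacks use S = {2, 9}:
n :  0  1  2  3  4  5  6  7  8  9 10 11 12 13
G :  0  0  1  1  0  0  1  1  0  2  1  0  0  1
Stack A: G(13) = 1.
Stack B: G(11) = 0.
Combined Grundy value = 1 ⊕ 0 = 1.
A winning move leaves total XOR = 0, i.e. changes one component's Grundy value g to g ⊕ X where X is the current total.
Stack A: need g' = 1⊕1 = 0. Options: 13−2→G=0, 13−9→G=0. Hits: 2.
Stack B: need g' = 0⊕1 = 1. Options: 11−2→G=2, 11−9→G=1. Hits: 1.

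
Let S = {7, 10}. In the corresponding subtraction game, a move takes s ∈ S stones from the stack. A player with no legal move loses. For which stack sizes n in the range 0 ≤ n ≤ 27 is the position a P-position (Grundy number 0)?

G(0) = 0
G(1) = mex{} = 0
G(2) = mex{} = 0
G(3) = mex{} = 0
G(4) = mex{} = 0
G(5) = mex{} = 0
G(6) = mex{} = 0
G(7) = mex{0} = 1
G(8) = mex{0} = 1
G(9) = mex{0} = 1
G(10) = mex{0,0} = 1
G(11) = mex{0,0} = 1
G(12) = mex{0,0} = 1
G(13) = mex{0,0} = 1
G(14) = mex{1,0} = 2
G(15) = mex{1,0} = 2
G(16) = mex{1,0} = 2
G(17) = mex{1,1} = 0
G(18) = mex{1,1} = 0
G(19) = mex{1,1} = 0
G(20) = mex{1,1} = 0
G(21) = mex{2,1} = 0
G(22) = mex{2,1} = 0
G(23) = mex{2,1} = 0
G(24) = mex{0,2} = 1
G(25) = mex{0,2} = 1
G(26) = mex{0,2} = 1
G(27) = mex{0,0} = 1
P-positions are exactly the n with G(n) = 0.

0, 1, 2, 3, 4, 5, 6, 17, 18, 19, 20, 21, 22, 23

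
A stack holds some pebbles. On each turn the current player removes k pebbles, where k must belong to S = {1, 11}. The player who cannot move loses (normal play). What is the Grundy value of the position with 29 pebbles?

G(0) = 0
G(1) = mex{0} = 1
G(2) = mex{1} = 0
G(3) = mex{0} = 1
G(4) = mex{1} = 0
G(5) = mex{0} = 1
G(6) = mex{1} = 0
G(7) = mex{0} = 1
G(8) = mex{1} = 0
G(9) = mex{0} = 1
G(10) = mex{1} = 0
G(11) = mex{0,0} = 1
G(12) = mex{1,1} = 0
G(13) = mex{0,0} = 1
G(14) = mex{1,1} = 0
G(15) = mex{0,0} = 1
G(16) = mex{1,1} = 0
G(17) = mex{0,0} = 1
G(18) = mex{1,1} = 0
G(19) = mex{0,0} = 1
G(20) = mex{1,1} = 0
G(21) = mex{0,0} = 1
G(22) = mex{1,1} = 0
G(23) = mex{0,0} = 1
G(24) = mex{1,1} = 0
G(25) = mex{0,0} = 1
G(26) = mex{1,1} = 0
G(27) = mex{0,0} = 1
G(28) = mex{1,1} = 0
G(29) = mex{0,0} = 1

1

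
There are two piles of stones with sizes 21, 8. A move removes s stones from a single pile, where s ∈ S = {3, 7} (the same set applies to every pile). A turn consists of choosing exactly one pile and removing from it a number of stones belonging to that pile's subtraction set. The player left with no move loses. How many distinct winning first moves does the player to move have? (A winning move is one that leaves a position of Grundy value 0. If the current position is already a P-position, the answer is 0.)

2

All piles use S = {3, 7}:
n :  0  1  2  3  4  5  6  7  8  9 10 11 12 13 14 15 16 17 18 19 20 21
G :  0  0  0  1  1  1  0  2  2  1  0  0  0  1  1  1  0  2  2  1  0  0
Pile A: G(21) = 0.
Pile B: G(8) = 2.
Combined Grundy value = 0 ⊕ 2 = 2.
A winning move leaves total XOR = 0, i.e. changes one component's Grundy value g to g ⊕ X where X is the current total.
Pile A: need g' = 0⊕2 = 2. Options: 21−3→G=2, 21−7→G=1. Hits: 1.
Pile B: need g' = 2⊕2 = 0. Options: 8−3→G=1, 8−7→G=0. Hits: 1.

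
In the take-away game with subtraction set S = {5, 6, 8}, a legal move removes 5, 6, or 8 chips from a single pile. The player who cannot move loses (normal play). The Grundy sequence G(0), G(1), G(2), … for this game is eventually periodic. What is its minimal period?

13

n :  0  1  2  3  4  5  6  7  8  9 10 11 12 13 14 15 16 17 18 19 20 21 22 23 24 25 26 27
G :  0  0  0  0  0  1  1  1  1  1  2  2  2  0  0  0  0  0  1  1  1  1  1  2  2  2  0  0
G(n+13) = G(n) holds for n = 0,…,7 (a full window of length max(S) = 8), so the sequence is purely periodic with period 13.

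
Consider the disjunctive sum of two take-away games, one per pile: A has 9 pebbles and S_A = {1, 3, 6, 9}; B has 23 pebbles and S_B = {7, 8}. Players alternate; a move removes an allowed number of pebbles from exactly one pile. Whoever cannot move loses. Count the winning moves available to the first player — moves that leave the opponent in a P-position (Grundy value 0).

Pile A, S = {1, 3, 6, 9}:
n : 0 1 2 3 4 5 6 7 8 9
G : 0 1 0 1 0 1 2 3 2 3
G_A(9) = 3.
Pile B, S = {7, 8}:
n :  0  1  2  3  4  5  6  7  8  9 10 11 12 13 14 15 16 17 18 19 20 21 22 23
G :  0  0  0  0  0  0  0  1  1  1  1  1  1  1  2  0  0  0  0  0  0  0  1  1
G_B(23) = 1.
Combined Grundy value = 3 ⊕ 1 = 2.
A winning move leaves total XOR = 0, i.e. changes one component's Grundy value g to g ⊕ X where X is the current total.
Pile A: need g' = 3⊕2 = 1. Options: 9−1→G=2, 9−3→G=2, 9−6→G=1, 9−9→G=0. Hits: 1.
Pile B: need g' = 1⊕2 = 3. Options: 23−7→G=0, 23−8→G=0. Hits: 0.

1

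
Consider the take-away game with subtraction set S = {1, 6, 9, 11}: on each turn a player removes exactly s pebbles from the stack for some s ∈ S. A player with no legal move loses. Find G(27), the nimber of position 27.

n :  0  1  2  3  4  5  6  7  8  9 10 11 12 13 14 15 16 17 18 19 20 21 22 23 24 25 26 27
G :  0  1  0  1  0  1  2  0  1  2  3  2  0  1  0  1  2  0  1  0  1  2  0  1  0  1  2  0

0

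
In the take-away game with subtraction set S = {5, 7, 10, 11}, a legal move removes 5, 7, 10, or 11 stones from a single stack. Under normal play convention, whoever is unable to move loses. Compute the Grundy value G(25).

n :  0  1  2  3  4  5  6  7  8  9 10 11 12 13 14 15 16 17 18 19 20 21 22 23 24 25
G :  0  0  0  0  0  1  1  1  1  1  2  2  2  2  2  3  0  0  0  0  0  1  1  1  1  1

1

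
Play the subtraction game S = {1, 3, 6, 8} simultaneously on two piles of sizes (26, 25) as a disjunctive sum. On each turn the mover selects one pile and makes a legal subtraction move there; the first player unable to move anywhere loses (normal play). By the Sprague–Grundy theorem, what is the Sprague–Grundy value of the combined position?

1

All piles use S = {1, 3, 6, 8}:
n :  0  1  2  3  4  5  6  7  8  9 10 11 12 13 14 15 16 17 18 19 20 21 22 23 24 25 26
G :  0  1  0  1  0  1  2  3  2  0  1  0  1  0  1  2  3  2  0  1  0  1  0  1  2  3  2
Pile A: G(26) = 2.
Pile B: G(25) = 3.
Combined Grundy value = 2 ⊕ 3 = 1.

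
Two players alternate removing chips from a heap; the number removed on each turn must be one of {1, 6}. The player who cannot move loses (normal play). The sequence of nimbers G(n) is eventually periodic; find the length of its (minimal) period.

G(0) = 0
G(1) = mex{0} = 1
G(2) = mex{1} = 0
G(3) = mex{0} = 1
G(4) = mex{1} = 0
G(5) = mex{0} = 1
G(6) = mex{1,0} = 2
G(7) = mex{2,1} = 0
G(8) = mex{0,0} = 1
G(9) = mex{1,1} = 0
G(10) = mex{0,0} = 1
G(11) = mex{1,1} = 0
G(12) = mex{0,2} = 1
G(13) = mex{1,0} = 2
G(14) = mex{2,1} = 0
G(15) = mex{0,0} = 1
G(n+7) = G(n) holds for n = 0,…,5 (a full window of length max(S) = 6), so the sequence is purely periodic with period 7.

7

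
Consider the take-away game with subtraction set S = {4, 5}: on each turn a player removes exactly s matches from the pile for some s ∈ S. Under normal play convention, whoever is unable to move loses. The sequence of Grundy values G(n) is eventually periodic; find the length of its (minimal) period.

G(0) = 0
G(1) = mex{} = 0
G(2) = mex{} = 0
G(3) = mex{} = 0
G(4) = mex{0} = 1
G(5) = mex{0,0} = 1
G(6) = mex{0,0} = 1
G(7) = mex{0,0} = 1
G(8) = mex{1,0} = 2
G(9) = mex{1,1} = 0
G(10) = mex{1,1} = 0
G(11) = mex{1,1} = 0
G(12) = mex{2,1} = 0
G(13) = mex{0,2} = 1
G(14) = mex{0,0} = 1
G(15) = mex{0,0} = 1
G(16) = mex{0,0} = 1
G(17) = mex{1,0} = 2
G(18) = mex{1,1} = 0
G(19) = mex{1,1} = 0
G(n+9) = G(n) holds for n = 0,…,4 (a full window of length max(S) = 5), so the sequence is purely periodic with period 9.

9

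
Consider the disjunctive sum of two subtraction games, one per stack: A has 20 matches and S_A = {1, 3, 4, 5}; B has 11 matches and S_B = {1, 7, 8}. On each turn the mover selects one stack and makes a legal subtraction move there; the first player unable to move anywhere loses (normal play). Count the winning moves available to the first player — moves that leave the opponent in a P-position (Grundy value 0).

Stack A, S = {1, 3, 4, 5}:
n :  0  1  2  3  4  5  6  7  8  9 10 11 12 13 14 15 16 17 18 19 20
G :  0  1  0  1  2  3  2  3  0  1  0  1  2  3  2  3  0  1  0  1  2
G_A(20) = 2.
Stack B, S = {1, 7, 8}:
n :  0  1  2  3  4  5  6  7  8  9 10 11
G :  0  1  0  1  0  1  0  1  2  3  2  3
G_B(11) = 3.
Combined Grundy value = 2 ⊕ 3 = 1.
A winning move leaves total XOR = 0, i.e. changes one component's Grundy value g to g ⊕ X where X is the current total.
Stack A: need g' = 2⊕1 = 3. Options: 20−1→G=1, 20−3→G=1, 20−4→G=0, 20−5→G=3. Hits: 1.
Stack B: need g' = 3⊕1 = 2. Options: 11−1→G=2, 11−7→G=0, 11−8→G=1. Hits: 1.

2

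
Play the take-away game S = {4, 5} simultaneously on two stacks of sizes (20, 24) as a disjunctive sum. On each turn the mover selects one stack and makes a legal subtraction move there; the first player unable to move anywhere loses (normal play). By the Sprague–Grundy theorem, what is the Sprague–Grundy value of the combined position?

All stacks use S = {4, 5}:
n :  0  1  2  3  4  5  6  7  8  9 10 11 12 13 14 15 16 17 18 19 20 21 22 23 24
G :  0  0  0  0  1  1  1  1  2  0  0  0  0  1  1  1  1  2  0  0  0  0  1  1  1
Stack A: G(20) = 0.
Stack B: G(24) = 1.
Combined Grundy value = 0 ⊕ 1 = 1.

1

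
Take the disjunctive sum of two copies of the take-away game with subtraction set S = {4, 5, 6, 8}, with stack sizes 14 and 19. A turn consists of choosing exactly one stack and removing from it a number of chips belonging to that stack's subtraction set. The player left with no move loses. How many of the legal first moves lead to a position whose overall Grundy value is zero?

All stacks use S = {4, 5, 6, 8}:
G(0) = 0
G(1) = mex{} = 0
G(2) = mex{} = 0
G(3) = mex{} = 0
G(4) = mex{0} = 1
G(5) = mex{0,0} = 1
G(6) = mex{0,0,0} = 1
G(7) = mex{0,0,0} = 1
G(8) = mex{1,0,0,0} = 2
G(9) = mex{1,1,0,0} = 2
G(10) = mex{1,1,1,0} = 2
G(11) = mex{1,1,1,0} = 2
G(12) = mex{2,1,1,1} = 0
G(13) = mex{2,2,1,1} = 0
G(14) = mex{2,2,2,1} = 0
G(15) = mex{2,2,2,1} = 0
G(16) = mex{0,2,2,2} = 1
G(17) = mex{0,0,2,2} = 1
G(18) = mex{0,0,0,2} = 1
G(19) = mex{0,0,0,2} = 1
Stack A: G(14) = 0.
Stack B: G(19) = 1.
Combined Grundy value = 0 ⊕ 1 = 1.
A winning move leaves total XOR = 0, i.e. changes one component's Grundy value g to g ⊕ X where X is the current total.
Stack A: need g' = 0⊕1 = 1. Options: 14−4→G=2, 14−5→G=2, 14−6→G=2, 14−8→G=1. Hits: 1.
Stack B: need g' = 1⊕1 = 0. Options: 19−4→G=0, 19−5→G=0, 19−6→G=0, 19−8→G=2. Hits: 3.

4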